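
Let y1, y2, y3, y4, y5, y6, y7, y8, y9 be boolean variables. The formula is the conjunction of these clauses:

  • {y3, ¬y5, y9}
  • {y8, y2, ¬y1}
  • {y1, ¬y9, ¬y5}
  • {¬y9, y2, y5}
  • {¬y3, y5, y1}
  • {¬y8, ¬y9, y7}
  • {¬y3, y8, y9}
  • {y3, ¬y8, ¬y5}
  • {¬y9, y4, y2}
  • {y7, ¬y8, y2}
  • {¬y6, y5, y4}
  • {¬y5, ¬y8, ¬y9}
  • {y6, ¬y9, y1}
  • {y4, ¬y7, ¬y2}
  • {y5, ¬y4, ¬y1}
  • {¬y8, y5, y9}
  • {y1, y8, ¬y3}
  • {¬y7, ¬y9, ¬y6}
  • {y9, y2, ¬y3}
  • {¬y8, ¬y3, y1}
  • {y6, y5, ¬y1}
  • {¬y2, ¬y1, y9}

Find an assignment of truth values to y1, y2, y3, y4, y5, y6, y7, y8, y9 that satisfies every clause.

Branch on y1: take y1 = False.
Set y2 = False and propagate.
Branch on y3: take y3 = False.
For the remaining variables, y4 = True, y5 = False, y6 = True, y7 = True, y8 = False, y9 = False works.

y1=0, y2=0, y3=0, y4=1, y5=0, y6=1, y7=1, y8=0, y9=0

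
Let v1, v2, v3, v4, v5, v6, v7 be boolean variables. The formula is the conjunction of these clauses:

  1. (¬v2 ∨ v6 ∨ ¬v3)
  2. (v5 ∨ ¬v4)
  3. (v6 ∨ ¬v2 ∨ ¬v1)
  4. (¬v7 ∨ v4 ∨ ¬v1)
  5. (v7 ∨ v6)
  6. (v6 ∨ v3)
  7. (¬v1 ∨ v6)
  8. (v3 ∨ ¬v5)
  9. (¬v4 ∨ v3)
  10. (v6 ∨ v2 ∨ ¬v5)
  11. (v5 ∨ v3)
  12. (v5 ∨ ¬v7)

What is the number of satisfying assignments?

18

Split on v6, then v3.
  v6=1, v3=1: v2 free; 9 ways for (v1,v4,v5,v7) × 2^1 = 18.
  v6=1, v3=0: a clause becomes empty — 0.
  v6=0, v3=1: a clause becomes empty — 0.
  v6=0, v3=0: a clause becomes empty — 0.
Total: 18 + 0 + 0 + 0 = 18.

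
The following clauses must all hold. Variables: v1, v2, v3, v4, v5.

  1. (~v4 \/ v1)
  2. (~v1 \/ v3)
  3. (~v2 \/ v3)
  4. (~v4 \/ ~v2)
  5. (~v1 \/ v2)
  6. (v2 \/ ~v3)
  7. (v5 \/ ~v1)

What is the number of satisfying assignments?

Satisfying assignments:
  v1=0 v2=0 v3=0 v4=0 v5=0
  v1=0 v2=0 v3=0 v4=0 v5=1
  v1=0 v2=1 v3=1 v4=0 v5=0
  v1=0 v2=1 v3=1 v4=0 v5=1
  v1=1 v2=1 v3=1 v4=0 v5=1
Count: 5.

5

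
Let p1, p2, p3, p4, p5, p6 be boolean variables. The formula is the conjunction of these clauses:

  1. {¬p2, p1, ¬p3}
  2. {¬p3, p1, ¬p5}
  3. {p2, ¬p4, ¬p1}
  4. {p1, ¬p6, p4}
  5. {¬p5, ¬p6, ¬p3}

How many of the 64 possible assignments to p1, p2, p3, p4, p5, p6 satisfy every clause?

Split on p1, then p3.
  p1=T, p3=T: 9 of the 16 assignments to (p2,p4,p5,p6) work.
  p1=T, p3=F: p5, p6 free; 3 ways for (p2,p4) × 2^2 = 12.
  p1=F, p3=T: remaining (p2,p4,p5,p6) ∈ {(F,F,F,F); (F,T,F,F); (F,T,F,T)} — 3.
  p1=F, p3=F: p2, p5 free; 3 ways for (p4,p6) × 2^2 = 12.
Total: 9 + 12 + 3 + 12 = 36.

36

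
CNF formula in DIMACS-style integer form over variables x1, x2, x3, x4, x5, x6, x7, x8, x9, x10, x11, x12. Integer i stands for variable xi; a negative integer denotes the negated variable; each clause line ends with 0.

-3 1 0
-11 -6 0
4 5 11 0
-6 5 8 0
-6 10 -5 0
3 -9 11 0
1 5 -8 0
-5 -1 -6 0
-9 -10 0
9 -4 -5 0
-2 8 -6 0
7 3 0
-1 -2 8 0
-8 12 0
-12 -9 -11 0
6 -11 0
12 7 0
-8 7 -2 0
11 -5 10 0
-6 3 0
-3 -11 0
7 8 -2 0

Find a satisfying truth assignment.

x1=True, x2=False, x3=True, x4=False, x5=True, x6=False, x7=True, x8=False, x9=False, x10=True, x11=False, x12=True

x2 occurs only negated in the remaining clauses — set x2 = False.
x7 occurs only positively in the remaining clauses — set x7 = True.
Try x1 = True.
Branch on x3: take x3 = True.
  then x11 is forced to False.
Try x4 = False.
  then x5 is forced to True.
  then x6 is forced to False.
  then x10 is forced to True.
  then x9 is forced to False.
For the remaining variables, x8 = False, x12 = True works.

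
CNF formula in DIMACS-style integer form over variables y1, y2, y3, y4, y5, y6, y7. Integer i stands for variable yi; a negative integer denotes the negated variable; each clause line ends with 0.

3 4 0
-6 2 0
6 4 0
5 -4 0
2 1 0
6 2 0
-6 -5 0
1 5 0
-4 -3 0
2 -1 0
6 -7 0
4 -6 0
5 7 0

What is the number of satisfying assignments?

Satisfying assignments:
  y1=0 y2=1 y3=0 y4=1 y5=1 y6=0 y7=0
  y1=1 y2=1 y3=0 y4=1 y5=1 y6=0 y7=0
Count: 2.

2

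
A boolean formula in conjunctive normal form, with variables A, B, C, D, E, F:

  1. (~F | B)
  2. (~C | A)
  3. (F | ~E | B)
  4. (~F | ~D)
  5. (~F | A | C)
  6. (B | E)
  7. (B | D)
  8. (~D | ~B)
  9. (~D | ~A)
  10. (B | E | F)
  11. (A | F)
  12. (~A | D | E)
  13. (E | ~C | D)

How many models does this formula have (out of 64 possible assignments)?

4

Satisfying assignments:
  A=T B=T C=F D=F E=T F=F
  A=T B=T C=F D=F E=T F=T
  A=T B=T C=T D=F E=T F=F
  A=T B=T C=T D=F E=T F=T
Count: 4.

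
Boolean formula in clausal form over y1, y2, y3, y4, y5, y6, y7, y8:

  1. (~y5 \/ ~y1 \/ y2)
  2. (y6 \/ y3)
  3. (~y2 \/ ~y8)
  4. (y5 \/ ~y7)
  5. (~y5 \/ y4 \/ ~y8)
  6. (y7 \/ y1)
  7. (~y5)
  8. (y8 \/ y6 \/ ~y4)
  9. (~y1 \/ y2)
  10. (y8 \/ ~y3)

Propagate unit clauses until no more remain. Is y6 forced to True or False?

True

Unit clause (~y5) sets y5 = False.
In (y5 \/ ~y7), y5 is now false; ~y7 must hold, so y7 = False.
In (y1 \/ y7), y7 is now false; y1 must hold, so y1 = True.
From (~y1 \/ y2) and y1 = True: y2 = True.
From (~y2 \/ ~y8) and y2 = True: y8 = False.
From (~y3 \/ y8) and y8 = False: y3 = False.
(y6 \/ y3) with y3 = False leaves only y6, so y6 = True.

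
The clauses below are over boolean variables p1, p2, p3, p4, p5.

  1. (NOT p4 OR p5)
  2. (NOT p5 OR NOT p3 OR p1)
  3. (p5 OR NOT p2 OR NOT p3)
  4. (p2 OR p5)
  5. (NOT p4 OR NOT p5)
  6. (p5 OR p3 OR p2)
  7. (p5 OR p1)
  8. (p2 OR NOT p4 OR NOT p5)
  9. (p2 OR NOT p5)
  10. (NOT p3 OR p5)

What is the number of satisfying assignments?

The models are:
  p1=0 p2=1 p3=0 p4=0 p5=1
  p1=1 p2=1 p3=0 p4=0 p5=0
  p1=1 p2=1 p3=0 p4=0 p5=1
  p1=1 p2=1 p3=1 p4=0 p5=1
Count: 4.

4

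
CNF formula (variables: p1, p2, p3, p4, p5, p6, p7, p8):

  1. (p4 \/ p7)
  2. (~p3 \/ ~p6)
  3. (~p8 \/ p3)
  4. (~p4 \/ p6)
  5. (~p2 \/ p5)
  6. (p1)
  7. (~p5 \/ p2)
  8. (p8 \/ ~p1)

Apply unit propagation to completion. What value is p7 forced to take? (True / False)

(p1) is a unit clause: p1 = True.
(~p1 \/ p8) with p1 = True leaves only p8, so p8 = True.
(p3 \/ ~p8): since p8 = True, the clause reduces to (p3). p3 = True.
(~p6 \/ ~p3): since p3 = True, the clause reduces to (~p6). p6 = False.
(~p4 \/ p6) with p6 = False leaves only ~p4, so p4 = False.
In (p4 \/ p7), p4 is now false; p7 must hold, so p7 = True.

True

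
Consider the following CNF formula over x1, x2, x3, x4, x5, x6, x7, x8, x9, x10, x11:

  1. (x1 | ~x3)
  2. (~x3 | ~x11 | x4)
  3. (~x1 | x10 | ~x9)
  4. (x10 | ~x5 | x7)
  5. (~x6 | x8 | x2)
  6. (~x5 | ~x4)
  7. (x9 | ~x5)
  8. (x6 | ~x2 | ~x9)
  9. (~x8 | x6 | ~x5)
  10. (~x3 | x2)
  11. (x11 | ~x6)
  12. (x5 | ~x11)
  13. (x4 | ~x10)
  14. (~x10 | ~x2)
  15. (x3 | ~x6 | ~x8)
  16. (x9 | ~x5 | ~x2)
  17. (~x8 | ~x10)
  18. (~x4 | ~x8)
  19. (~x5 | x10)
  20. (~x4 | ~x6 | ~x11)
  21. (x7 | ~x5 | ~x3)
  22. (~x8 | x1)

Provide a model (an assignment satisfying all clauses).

x1=F  x2=F  x3=F  x4=F  x5=F  x6=F  x7=T  x8=F  x9=T  x10=F  x11=F

Check each clause:
  1. (~x3 | x1) — ~x3 is true.
  2. (~x11 | ~x3 | x4) — ~x3 is true.
  3. (~x9 | ~x1 | x10) — ~x1 is true.
  4. (x7 | ~x5 | x10) — ~x5 is true.
  5. (~x6 | x8 | x2) — ~x6 is true.
  6. (~x5 | ~x4) — ~x5 is true.
  7. (~x5 | x9) — x9 is true.
  8. (x6 | ~x9 | ~x2) — ~x2 is true.
  9. (~x8 | ~x5 | x6) — ~x8 is true.
  10. (~x3 | x2) — ~x3 is true.
  11. (~x6 | x11) — ~x6 is true.
  12. (~x11 | x5) — ~x11 is true.
  13. (~x10 | x4) — ~x10 is true.
  14. (~x2 | ~x10) — ~x2 is true.
  15. (x3 | ~x8 | ~x6) — ~x8 is true.
  16. (x9 | ~x5 | ~x2) — x9 is true.
  17. (~x10 | ~x8) — ~x8 is true.
  18. (~x8 | ~x4) — ~x8 is true.
  19. (x10 | ~x5) — ~x5 is true.
  20. (~x4 | ~x11 | ~x6) — ~x6 is true.
  21. (~x5 | x7 | ~x3) — ~x5 is true.
  22. (x1 | ~x8) — ~x8 is true.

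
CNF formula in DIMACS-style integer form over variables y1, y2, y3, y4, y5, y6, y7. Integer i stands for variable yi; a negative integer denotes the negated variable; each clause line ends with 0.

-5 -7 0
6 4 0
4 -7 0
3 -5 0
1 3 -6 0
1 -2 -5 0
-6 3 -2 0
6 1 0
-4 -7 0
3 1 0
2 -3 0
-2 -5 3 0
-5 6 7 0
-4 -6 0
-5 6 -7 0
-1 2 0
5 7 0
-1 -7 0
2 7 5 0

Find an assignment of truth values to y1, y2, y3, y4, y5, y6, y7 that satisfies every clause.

y1 = T  y2 = T  y3 = T  y4 = F  y5 = T  y6 = T  y7 = F

Check each clause:
  1. (~y5 | ~y7) — ~y7 is true.
  2. (y4 | y6) — y6 is true.
  3. (~y7 | y4) — ~y7 is true.
  4. (y3 | ~y5) — y3 is true.
  5. (~y6 | y1 | y3) — y1 is true.
  6. (y1 | ~y2 | ~y5) — y1 is true.
  7. (~y2 | y3 | ~y6) — y3 is true.
  8. (y1 | y6) — y1 is true.
  9. (~y4 | ~y7) — ~y7 is true.
  10. (y3 | y1) — y1 is true.
  11. (y2 | ~y3) — y2 is true.
  12. (~y5 | y3 | ~y2) — y3 is true.
  13. (~y5 | y7 | y6) — y6 is true.
  14. (~y4 | ~y6) — ~y4 is true.
  15. (y6 | ~y7 | ~y5) — ~y7 is true.
  16. (~y1 | y2) — y2 is true.
  17. (y5 | y7) — y5 is true.
  18. (~y7 | ~y1) — ~y7 is true.
  19. (y2 | y7 | y5) — y2 is true.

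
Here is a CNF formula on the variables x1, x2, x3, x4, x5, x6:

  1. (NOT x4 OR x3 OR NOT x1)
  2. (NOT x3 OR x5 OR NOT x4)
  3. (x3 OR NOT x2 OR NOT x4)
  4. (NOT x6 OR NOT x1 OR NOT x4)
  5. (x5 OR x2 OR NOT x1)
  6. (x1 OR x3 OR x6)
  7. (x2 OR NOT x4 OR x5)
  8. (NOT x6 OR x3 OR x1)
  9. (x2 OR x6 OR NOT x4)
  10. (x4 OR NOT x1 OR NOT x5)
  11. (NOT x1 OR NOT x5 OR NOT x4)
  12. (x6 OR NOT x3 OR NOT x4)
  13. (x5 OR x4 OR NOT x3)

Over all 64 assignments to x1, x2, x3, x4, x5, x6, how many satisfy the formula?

8

Split on x4, then x1.
  x4=T, x1=T: a clause becomes empty — 0.
  x4=T, x1=F: remaining (x2,x3,x5,x6) ∈ {(F,T,T,T); (T,T,T,T)} — 2.
  x4=F, x1=T: remaining (x2,x3,x5,x6) ∈ {(T,F,F,F); (T,F,F,T)} — 2.
  x4=F, x1=F: remaining (x2,x3,x5,x6) ∈ {(F,T,T,F); (F,T,T,T); (T,T,T,F); (T,T,T,T)} — 4.
Total: 0 + 2 + 2 + 4 = 8.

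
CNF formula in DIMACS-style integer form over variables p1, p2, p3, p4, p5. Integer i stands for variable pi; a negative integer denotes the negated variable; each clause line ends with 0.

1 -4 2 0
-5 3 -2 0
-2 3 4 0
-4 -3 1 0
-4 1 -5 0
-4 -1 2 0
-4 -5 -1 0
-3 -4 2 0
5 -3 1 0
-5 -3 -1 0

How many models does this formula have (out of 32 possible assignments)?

11

Case analysis on p1 and p4:
  p1=T, p4=T: remaining (p2,p3,p5) ∈ {(T,F,F); (T,T,F)} — 2.
  p1=T, p4=F: remaining (p2,p3,p5) ∈ {(F,F,F); (F,F,T); (F,T,F); (T,T,F)} — 4.
  p1=F, p4=T: remaining (p2,p3,p5) ∈ {(T,F,F)} — 1.
  p1=F, p4=F: remaining (p2,p3,p5) ∈ {(F,F,F); (F,F,T); (F,T,T); (T,T,T)} — 4.
Total: 2 + 4 + 1 + 4 = 11.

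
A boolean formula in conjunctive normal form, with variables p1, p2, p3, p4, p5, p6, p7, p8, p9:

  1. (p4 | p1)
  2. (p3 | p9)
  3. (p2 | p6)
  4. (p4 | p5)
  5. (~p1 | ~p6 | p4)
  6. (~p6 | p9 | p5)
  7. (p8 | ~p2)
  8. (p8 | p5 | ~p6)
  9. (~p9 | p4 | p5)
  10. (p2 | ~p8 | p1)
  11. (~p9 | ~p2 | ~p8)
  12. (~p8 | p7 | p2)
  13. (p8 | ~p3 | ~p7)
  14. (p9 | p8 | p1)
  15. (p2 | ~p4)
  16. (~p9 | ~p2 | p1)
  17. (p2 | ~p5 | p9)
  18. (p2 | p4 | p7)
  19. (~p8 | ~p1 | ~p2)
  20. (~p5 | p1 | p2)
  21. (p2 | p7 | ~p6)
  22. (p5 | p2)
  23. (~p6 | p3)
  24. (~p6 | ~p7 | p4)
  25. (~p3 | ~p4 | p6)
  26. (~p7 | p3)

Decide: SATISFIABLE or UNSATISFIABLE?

Branch on p1: take p1 = False.
  then p4 is forced to True.
  then p2 is forced to True.
  then p8 is forced to True.
  then p9 is forced to False.
  then p3 is forced to True.
  then p6 is forced to True.
  then p5 is forced to True.
p7 is now unconstrained; take p7 = True.
Every clause has at least one true literal under this assignment.
So p1=False, p2=True, p3=True, p4=True, p5=True, p6=True, p7=True, p8=True, p9=False is a satisfying assignment.

SATISFIABLE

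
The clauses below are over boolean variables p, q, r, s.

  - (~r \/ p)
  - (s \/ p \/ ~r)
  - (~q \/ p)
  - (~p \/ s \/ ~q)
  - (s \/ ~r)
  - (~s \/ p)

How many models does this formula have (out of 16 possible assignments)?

Satisfying assignments:
  p=F q=F r=F s=F
  p=T q=F r=F s=F
  p=T q=F r=F s=T
  p=T q=F r=T s=T
  p=T q=T r=F s=T
  p=T q=T r=T s=T
Count: 6.

6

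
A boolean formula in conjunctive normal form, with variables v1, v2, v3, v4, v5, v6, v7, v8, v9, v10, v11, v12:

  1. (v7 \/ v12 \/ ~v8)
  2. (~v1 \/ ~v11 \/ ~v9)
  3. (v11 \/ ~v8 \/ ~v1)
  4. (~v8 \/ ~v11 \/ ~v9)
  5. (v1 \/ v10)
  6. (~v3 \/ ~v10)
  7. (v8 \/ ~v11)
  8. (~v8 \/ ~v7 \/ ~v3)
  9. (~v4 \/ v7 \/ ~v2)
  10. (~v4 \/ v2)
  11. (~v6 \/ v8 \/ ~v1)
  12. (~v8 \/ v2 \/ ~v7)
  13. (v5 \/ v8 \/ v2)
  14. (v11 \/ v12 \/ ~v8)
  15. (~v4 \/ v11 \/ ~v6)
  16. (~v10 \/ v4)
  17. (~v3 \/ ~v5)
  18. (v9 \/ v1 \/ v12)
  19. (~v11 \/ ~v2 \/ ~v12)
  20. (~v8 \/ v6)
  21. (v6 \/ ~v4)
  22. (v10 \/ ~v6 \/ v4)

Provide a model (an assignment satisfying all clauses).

v1=T  v2=T  v3=F  v4=T  v5=F  v6=T  v7=T  v8=T  v9=F  v10=T  v11=T  v12=F

Check each clause:
  1. (~v8 \/ v7 \/ v12) — v7 is true.
  2. (~v11 \/ ~v9 \/ ~v1) — ~v9 is true.
  3. (~v8 \/ v11 \/ ~v1) — v11 is true.
  4. (~v9 \/ ~v8 \/ ~v11) — ~v9 is true.
  5. (v10 \/ v1) — v1 is true.
  6. (~v3 \/ ~v10) — ~v3 is true.
  7. (v8 \/ ~v11) — v8 is true.
  8. (~v7 \/ ~v3 \/ ~v8) — ~v3 is true.
  9. (~v4 \/ ~v2 \/ v7) — v7 is true.
  10. (~v4 \/ v2) — v2 is true.
  11. (v8 \/ ~v6 \/ ~v1) — v8 is true.
  12. (~v7 \/ v2 \/ ~v8) — v2 is true.
  13. (v5 \/ v8 \/ v2) — v8 is true.
  14. (v11 \/ ~v8 \/ v12) — v11 is true.
  15. (~v6 \/ ~v4 \/ v11) — v11 is true.
  16. (v4 \/ ~v10) — v4 is true.
  17. (~v5 \/ ~v3) — ~v5 is true.
  18. (v12 \/ v1 \/ v9) — v1 is true.
  19. (~v11 \/ ~v12 \/ ~v2) — ~v12 is true.
  20. (~v8 \/ v6) — v6 is true.
  21. (v6 \/ ~v4) — v6 is true.
  22. (v10 \/ ~v6 \/ v4) — v10 is true.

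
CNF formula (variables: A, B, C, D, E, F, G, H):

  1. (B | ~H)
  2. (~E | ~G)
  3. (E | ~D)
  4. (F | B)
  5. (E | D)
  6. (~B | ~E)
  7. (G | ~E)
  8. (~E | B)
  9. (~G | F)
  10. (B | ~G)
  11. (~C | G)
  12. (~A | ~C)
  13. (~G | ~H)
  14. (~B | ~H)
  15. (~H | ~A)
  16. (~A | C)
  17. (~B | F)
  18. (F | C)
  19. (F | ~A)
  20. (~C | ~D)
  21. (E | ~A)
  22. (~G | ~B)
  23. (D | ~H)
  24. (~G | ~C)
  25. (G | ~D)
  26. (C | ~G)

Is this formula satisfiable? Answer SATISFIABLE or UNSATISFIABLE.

G = True:
  propagation gives E=False, D=False; an empty clause results — contradiction.
G = False:
  propagation gives E=False, D=False; an empty clause results — contradiction.
Every branch closes, so no satisfying assignment exists.

UNSATISFIABLE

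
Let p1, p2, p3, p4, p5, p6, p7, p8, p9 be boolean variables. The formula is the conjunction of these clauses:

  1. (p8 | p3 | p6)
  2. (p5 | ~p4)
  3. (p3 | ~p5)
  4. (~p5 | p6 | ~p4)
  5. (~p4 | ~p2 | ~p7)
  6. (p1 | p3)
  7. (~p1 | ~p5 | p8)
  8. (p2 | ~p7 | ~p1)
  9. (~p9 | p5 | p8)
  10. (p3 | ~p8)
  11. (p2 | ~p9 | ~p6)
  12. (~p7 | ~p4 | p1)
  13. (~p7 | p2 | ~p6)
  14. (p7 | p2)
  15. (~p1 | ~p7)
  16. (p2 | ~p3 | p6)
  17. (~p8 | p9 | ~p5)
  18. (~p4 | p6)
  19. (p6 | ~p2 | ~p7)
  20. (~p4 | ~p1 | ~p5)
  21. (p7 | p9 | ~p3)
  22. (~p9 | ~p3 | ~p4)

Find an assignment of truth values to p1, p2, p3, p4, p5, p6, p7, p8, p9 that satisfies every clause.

p1 = True  p2 = True  p3 = True  p4 = False  p5 = False  p6 = True  p7 = False  p8 = True  p9 = True

Check each clause:
  1. (p3 | p8 | p6) — p8 is true.
  2. (p5 | ~p4) — ~p4 is true.
  3. (p3 | ~p5) — p3 is true.
  4. (p6 | ~p5 | ~p4) — ~p5 is true.
  5. (~p2 | ~p4 | ~p7) — ~p7 is true.
  6. (p1 | p3) — p1 is true.
  7. (~p5 | ~p1 | p8) — p8 is true.
  8. (p2 | ~p7 | ~p1) — ~p7 is true.
  9. (p8 | ~p9 | p5) — p8 is true.
  10. (~p8 | p3) — p3 is true.
  11. (~p6 | ~p9 | p2) — p2 is true.
  12. (~p7 | ~p4 | p1) — p1 is true.
  13. (p2 | ~p7 | ~p6) — ~p7 is true.
  14. (p7 | p2) — p2 is true.
  15. (~p7 | ~p1) — ~p7 is true.
  16. (p2 | ~p3 | p6) — p2 is true.
  17. (~p8 | ~p5 | p9) — p9 is true.
  18. (p6 | ~p4) — ~p4 is true.
  19. (~p7 | p6 | ~p2) — ~p7 is true.
  20. (~p5 | ~p1 | ~p4) — ~p5 is true.
  21. (p7 | ~p3 | p9) — p9 is true.
  22. (~p3 | ~p9 | ~p4) — ~p4 is true.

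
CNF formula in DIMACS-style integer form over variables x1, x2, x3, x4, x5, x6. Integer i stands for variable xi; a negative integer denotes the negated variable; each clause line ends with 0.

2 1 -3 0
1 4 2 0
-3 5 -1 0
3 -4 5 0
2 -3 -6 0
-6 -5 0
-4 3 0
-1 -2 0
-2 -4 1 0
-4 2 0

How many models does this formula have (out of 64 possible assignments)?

10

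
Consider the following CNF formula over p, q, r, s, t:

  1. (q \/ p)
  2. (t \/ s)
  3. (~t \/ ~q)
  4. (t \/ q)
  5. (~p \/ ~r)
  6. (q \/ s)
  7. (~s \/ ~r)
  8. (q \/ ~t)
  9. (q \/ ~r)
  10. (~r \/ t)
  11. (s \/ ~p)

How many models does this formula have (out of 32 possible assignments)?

Satisfying assignments:
  p=F q=T r=F s=T t=F
  p=T q=T r=F s=T t=F
Count: 2.

2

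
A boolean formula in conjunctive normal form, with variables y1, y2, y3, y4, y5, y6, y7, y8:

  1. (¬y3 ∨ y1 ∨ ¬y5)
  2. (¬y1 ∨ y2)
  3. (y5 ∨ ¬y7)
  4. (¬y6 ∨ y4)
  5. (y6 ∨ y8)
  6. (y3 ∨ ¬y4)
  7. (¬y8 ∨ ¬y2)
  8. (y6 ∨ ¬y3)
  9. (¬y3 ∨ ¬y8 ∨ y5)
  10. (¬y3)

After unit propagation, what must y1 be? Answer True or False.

(¬y3) stands alone — y3 = False.
(¬y4 ∨ y3) with y3 = False leaves only ¬y4, so y4 = False.
(¬y6 ∨ y4) with y4 = False leaves only ¬y6, so y6 = False.
(y6 ∨ y8): since y6 = False, the clause reduces to (y8). y8 = True.
(¬y8 ∨ ¬y2): since y8 = True, the clause reduces to (¬y2). y2 = False.
In (¬y1 ∨ y2), y2 is now false; ¬y1 must hold, so y1 = False.

False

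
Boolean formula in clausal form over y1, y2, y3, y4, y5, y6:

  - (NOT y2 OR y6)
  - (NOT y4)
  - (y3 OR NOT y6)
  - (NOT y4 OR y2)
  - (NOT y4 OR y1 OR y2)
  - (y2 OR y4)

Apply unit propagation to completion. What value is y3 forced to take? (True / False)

True

(NOT y4) is a unit clause: y4 = False.
From (y2 OR y4) and y4 = False: y2 = True.
From (y6 OR NOT y2) and y2 = True: y6 = True.
(NOT y6 OR y3): since y6 = True, the clause reduces to (y3). y3 = True.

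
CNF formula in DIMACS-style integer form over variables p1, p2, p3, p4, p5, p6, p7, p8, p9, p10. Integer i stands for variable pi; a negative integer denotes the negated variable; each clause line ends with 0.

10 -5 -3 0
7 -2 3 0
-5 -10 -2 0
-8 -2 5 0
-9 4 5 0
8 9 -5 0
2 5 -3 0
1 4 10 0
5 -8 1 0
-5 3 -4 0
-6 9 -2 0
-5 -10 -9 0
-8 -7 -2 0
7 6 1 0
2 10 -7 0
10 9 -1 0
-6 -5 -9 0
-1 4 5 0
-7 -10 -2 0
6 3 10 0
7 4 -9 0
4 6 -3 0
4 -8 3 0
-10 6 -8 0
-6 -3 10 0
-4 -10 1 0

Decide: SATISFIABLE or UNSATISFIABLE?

Set p1 = True and propagate.
Try p2 = False.
For the remaining variables, p3 = False, p4 = True, p5 = False, p6 = False, p7 = True, p8 = False, p9 = False, p10 = True works.
So p1=True, p2=False, p3=False, p4=True, p5=False, p6=False, p7=True, p8=False, p9=False, p10=True is a satisfying assignment.

SATISFIABLE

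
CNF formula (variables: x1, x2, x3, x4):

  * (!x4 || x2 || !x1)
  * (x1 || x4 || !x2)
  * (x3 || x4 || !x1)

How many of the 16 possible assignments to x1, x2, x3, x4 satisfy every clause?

Split on x1, then x4.
  x1=T, x4=T: remaining (x2,x3) ∈ {(T,F); (T,T)} — 2.
  x1=T, x4=F: remaining (x2,x3) ∈ {(F,T); (T,T)} — 2.
  x1=F, x4=T: remaining (x2,x3) ∈ {(F,F); (F,T); (T,F); (T,T)} — 4.
  x1=F, x4=F: remaining (x2,x3) ∈ {(F,F); (F,T)} — 2.
Total: 2 + 2 + 4 + 2 = 10.

10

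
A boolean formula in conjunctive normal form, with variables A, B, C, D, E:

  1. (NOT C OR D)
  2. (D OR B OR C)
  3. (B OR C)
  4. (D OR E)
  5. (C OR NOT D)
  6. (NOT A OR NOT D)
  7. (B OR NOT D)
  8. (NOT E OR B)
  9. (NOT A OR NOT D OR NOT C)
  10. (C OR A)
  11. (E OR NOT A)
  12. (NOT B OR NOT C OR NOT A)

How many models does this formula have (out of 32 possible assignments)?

3

The models are:
  A=F B=T C=T D=T E=F
  A=F B=T C=T D=T E=T
  A=T B=T C=F D=F E=T
That's 3 in total.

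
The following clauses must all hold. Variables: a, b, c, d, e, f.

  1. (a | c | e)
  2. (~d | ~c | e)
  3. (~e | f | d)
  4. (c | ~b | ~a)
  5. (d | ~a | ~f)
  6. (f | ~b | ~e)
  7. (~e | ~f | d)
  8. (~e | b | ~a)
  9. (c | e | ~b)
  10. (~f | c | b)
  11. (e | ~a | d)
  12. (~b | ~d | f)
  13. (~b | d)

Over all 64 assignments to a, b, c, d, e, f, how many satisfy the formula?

9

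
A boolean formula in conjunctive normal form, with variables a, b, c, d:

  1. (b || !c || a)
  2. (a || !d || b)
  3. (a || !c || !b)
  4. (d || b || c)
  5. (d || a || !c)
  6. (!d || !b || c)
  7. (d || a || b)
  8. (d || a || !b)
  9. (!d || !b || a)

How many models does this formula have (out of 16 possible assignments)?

The models are:
  a=T b=F c=F d=T
  a=T b=F c=T d=F
  a=T b=F c=T d=T
  a=T b=T c=F d=F
  a=T b=T c=T d=F
  a=T b=T c=T d=T
Count: 6.

6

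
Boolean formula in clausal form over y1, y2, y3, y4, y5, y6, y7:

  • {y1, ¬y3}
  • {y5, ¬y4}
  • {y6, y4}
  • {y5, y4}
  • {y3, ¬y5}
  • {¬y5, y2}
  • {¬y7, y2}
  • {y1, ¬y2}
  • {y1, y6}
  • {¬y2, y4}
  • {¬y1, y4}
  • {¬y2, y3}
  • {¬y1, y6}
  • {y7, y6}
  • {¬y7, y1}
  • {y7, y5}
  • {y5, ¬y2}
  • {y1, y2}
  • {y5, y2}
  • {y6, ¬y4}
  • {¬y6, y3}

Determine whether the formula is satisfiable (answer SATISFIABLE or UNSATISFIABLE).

SATISFIABLE

Try y1 = True.
  then y4 is forced to True.
  then y5 is forced to True.
  then y3 is forced to True.
  then y2 is forced to True.
  then y6 is forced to True.
y7 is now unconstrained; take y7 = True.
So y1=1, y2=1, y3=1, y4=1, y5=1, y6=1, y7=1 is a satisfying assignment.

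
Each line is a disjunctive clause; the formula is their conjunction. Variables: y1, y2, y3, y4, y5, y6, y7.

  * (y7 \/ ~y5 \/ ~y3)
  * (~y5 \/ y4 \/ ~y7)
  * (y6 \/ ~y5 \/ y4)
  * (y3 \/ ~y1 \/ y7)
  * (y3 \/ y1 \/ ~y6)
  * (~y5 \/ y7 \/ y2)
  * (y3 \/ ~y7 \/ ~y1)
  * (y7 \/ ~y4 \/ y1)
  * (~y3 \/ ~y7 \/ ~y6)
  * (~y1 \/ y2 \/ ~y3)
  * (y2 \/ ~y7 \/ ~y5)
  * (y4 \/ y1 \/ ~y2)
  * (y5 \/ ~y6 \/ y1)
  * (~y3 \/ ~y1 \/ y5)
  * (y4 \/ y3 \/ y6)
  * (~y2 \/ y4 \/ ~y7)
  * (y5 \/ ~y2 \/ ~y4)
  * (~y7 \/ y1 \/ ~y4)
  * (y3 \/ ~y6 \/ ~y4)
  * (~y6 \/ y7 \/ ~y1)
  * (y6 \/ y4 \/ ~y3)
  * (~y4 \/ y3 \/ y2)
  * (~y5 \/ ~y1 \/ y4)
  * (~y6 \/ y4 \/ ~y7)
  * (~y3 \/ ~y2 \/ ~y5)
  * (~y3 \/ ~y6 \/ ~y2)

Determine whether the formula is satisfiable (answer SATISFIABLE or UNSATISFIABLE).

UNSATISFIABLE

y3 = True:
  y4 = True:
    y5 = True:
      propagation gives y7=True, y6=False, y2=True; contradiction.
    y5 = False:
      propagation gives y1=False, y7=True; contradiction.
  y4 = False:
    propagation gives y6=True, y7=False, y5=False, y1=True; an empty clause results — contradiction.
y3 = False:
  y4 = True:
    y1 = True:
      propagation gives y7=True; contradiction.
    y1 = False:
      propagation gives y7=True; contradiction.
  y4 = False:
    propagation gives y6=True, y1=True, y7=True; an empty clause results — contradiction.
Every branch closes, so no satisfying assignment exists.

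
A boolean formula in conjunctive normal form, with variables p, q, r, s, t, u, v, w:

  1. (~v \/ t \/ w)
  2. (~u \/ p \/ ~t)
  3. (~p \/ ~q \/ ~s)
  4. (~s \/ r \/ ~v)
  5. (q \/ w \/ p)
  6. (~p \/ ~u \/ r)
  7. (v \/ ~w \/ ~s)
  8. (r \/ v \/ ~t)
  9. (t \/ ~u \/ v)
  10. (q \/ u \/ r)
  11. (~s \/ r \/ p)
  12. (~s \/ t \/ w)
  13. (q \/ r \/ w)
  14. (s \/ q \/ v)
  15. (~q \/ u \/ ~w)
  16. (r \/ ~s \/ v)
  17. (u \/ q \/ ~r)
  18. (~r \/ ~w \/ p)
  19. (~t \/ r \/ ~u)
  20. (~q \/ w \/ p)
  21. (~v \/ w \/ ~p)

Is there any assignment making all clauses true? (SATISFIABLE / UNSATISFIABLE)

Branch on p: take p = False.
For the remaining variables, q = False, r = False, s = False, t = False, u = True, v = True, w = True works.
Every clause has at least one true literal under this assignment.
So p = 0, q = 0, r = 0, s = 0, t = 0, u = 1, v = 1, w = 1 is a satisfying assignment.

SATISFIABLE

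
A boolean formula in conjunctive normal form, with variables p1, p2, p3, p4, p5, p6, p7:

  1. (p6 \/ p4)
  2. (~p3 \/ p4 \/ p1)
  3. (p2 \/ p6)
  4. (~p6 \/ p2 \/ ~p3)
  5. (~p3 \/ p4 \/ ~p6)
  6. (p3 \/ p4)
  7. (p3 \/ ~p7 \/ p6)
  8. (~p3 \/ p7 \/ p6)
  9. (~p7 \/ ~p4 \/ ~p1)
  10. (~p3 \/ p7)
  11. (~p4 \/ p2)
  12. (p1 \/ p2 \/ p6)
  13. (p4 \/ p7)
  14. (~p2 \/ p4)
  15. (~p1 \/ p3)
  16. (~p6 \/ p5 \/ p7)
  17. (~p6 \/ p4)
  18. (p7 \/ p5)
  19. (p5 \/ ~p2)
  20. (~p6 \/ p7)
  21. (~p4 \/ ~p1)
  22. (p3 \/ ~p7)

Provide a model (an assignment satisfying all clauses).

p1 = False  p2 = True  p3 = True  p4 = True  p5 = True  p6 = True  p7 = True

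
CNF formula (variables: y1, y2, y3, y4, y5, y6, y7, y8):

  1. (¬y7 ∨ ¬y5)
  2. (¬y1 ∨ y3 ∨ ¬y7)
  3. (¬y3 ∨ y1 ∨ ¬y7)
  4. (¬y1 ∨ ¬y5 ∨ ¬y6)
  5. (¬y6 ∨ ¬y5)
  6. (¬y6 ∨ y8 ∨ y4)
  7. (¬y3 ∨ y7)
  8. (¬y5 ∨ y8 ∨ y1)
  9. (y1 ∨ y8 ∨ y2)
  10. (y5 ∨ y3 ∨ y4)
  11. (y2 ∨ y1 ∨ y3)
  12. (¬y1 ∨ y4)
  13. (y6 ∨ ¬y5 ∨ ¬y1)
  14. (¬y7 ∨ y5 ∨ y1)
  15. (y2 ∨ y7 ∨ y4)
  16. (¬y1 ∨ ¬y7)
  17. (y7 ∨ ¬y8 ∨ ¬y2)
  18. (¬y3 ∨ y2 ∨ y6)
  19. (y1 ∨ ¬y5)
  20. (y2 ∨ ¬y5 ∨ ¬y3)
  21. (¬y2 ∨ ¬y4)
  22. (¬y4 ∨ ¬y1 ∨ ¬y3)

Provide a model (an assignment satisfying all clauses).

y1 = T  y2 = F  y3 = F  y4 = T  y5 = F  y6 = T  y7 = F  y8 = F

Branch on y1: take y1 = True.
  then y4 is forced to True.
  then y7 is forced to False.
  then y3 is forced to False.
  then y2 is forced to False.
Set y5 = False and propagate.
y6, y8 are now unconstrained; take y6 = True, y8 = False.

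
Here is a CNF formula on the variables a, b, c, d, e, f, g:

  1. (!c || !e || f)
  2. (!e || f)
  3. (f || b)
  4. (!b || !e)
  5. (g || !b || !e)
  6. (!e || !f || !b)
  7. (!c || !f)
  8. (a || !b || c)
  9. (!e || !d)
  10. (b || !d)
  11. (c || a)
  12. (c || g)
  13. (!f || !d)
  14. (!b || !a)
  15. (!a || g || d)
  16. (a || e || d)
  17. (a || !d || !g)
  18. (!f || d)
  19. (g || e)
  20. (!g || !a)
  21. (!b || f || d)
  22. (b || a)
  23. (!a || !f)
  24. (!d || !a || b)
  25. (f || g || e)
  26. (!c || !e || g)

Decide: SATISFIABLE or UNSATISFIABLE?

a = True:
  propagation gives b=False, f=True; an empty clause results — contradiction.
a = False:
  propagation gives c=True, f=False, e=False, b=True; an empty clause results — contradiction.
Every branch closes, so no satisfying assignment exists.

UNSATISFIABLE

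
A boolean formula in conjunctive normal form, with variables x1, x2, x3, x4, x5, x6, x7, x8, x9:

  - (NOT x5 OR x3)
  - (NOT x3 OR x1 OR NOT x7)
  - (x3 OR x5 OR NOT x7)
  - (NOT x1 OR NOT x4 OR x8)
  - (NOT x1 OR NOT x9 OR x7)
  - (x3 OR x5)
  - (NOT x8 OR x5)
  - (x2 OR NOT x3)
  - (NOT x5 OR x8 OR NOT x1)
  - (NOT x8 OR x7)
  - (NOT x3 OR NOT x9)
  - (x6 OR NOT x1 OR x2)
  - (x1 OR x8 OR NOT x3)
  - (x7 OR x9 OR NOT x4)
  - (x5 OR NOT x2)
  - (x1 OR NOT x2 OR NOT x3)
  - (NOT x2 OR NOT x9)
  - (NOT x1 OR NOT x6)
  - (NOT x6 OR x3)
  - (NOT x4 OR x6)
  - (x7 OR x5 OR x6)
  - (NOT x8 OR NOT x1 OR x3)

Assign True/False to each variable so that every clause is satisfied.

Pure literal: x4 appears only negated; assign x4 = False.
Try x1 = True.
  then x6 is forced to False.
  then x2 is forced to True.
  then x5 is forced to True.
  then x3 is forced to True.
  then x8 is forced to True.
  then x7 is forced to True.
  then x9 is forced to False.
Check each clause:
  1. (x3 OR NOT x5) — x3 is true.
  2. (NOT x3 OR x1 OR NOT x7) — x1 is true.
  3. (NOT x7 OR x3 OR x5) — x3 is true.
  4. (NOT x1 OR x8 OR NOT x4) — x8 is true.
  5. (x7 OR NOT x9 OR NOT x1) — x7 is true.
  6. (x3 OR x5) — x3 is true.
  7. (NOT x8 OR x5) — x5 is true.
  8. (NOT x3 OR x2) — x2 is true.
  9. (NOT x5 OR x8 OR NOT x1) — x8 is true.
  10. (NOT x8 OR x7) — x7 is true.
  11. (NOT x3 OR NOT x9) — NOT x9 is true.
  12. (NOT x1 OR x6 OR x2) — x2 is true.
  13. (x1 OR x8 OR NOT x3) — x8 is true.
  14. (NOT x4 OR x9 OR x7) — NOT x4 is true.
  15. (x5 OR NOT x2) — x5 is true.
  16. (NOT x2 OR x1 OR NOT x3) — x1 is true.
  17. (NOT x9 OR NOT x2) — NOT x9 is true.
  18. (NOT x1 OR NOT x6) — NOT x6 is true.
  19. (NOT x6 OR x3) — NOT x6 is true.
  20. (x6 OR NOT x4) — NOT x4 is true.
  21. (x5 OR x7 OR x6) — x5 is true.
  22. (NOT x1 OR x3 OR NOT x8) — x3 is true.

x1 = T, x2 = T, x3 = T, x4 = F, x5 = T, x6 = F, x7 = T, x8 = T, x9 = F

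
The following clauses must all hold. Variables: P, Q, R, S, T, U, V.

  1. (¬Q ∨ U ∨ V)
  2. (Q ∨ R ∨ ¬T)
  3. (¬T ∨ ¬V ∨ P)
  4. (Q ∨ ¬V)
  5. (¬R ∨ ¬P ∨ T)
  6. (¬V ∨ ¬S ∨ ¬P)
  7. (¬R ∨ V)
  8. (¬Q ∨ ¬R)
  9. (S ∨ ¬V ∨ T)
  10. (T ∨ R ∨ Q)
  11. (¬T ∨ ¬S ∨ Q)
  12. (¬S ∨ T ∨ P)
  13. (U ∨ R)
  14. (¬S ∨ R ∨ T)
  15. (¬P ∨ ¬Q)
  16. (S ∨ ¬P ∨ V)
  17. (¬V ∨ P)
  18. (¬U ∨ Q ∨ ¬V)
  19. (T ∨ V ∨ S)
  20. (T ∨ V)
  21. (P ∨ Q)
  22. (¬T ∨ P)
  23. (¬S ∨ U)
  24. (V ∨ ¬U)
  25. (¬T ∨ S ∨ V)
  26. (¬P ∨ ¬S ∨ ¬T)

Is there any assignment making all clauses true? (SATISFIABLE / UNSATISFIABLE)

T = True:
  propagation gives P=True, Q=False, R=True, V=False; an empty clause results — contradiction.
T = False:
  propagation gives V=True, Q=True, R=False, S=True; an empty clause results — contradiction.
Every branch closes, so no satisfying assignment exists.

UNSATISFIABLE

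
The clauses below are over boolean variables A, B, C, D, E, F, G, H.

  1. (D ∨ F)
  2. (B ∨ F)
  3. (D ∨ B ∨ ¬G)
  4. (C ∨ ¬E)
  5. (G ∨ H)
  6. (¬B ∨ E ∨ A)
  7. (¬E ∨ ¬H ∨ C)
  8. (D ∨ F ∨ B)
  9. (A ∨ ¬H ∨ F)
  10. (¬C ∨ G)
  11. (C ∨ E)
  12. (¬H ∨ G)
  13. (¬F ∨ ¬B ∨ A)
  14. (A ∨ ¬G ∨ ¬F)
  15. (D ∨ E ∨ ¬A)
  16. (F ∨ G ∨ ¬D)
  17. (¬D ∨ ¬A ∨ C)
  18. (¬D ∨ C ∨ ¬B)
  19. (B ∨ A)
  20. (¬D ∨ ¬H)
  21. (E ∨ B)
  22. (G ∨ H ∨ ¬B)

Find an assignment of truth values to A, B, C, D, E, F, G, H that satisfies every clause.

A=0, B=1, C=1, D=1, E=1, F=0, G=1, H=0

Check each clause:
  1. (D ∨ F) — D is true.
  2. (B ∨ F) — B is true.
  3. (¬G ∨ B ∨ D) — B is true.
  4. (¬E ∨ C) — C is true.
  5. (G ∨ H) — G is true.
  6. (E ∨ ¬B ∨ A) — E is true.
  7. (¬H ∨ C ∨ ¬E) — C is true.
  8. (F ∨ D ∨ B) — B is true.
  9. (F ∨ A ∨ ¬H) — ¬H is true.
  10. (G ∨ ¬C) — G is true.
  11. (E ∨ C) — C is true.
  12. (¬H ∨ G) — ¬H is true.
  13. (¬F ∨ A ∨ ¬B) — ¬F is true.
  14. (A ∨ ¬G ∨ ¬F) — ¬F is true.
  15. (¬A ∨ E ∨ D) — D is true.
  16. (F ∨ ¬D ∨ G) — G is true.
  17. (¬D ∨ ¬A ∨ C) — C is true.
  18. (C ∨ ¬B ∨ ¬D) — C is true.
  19. (B ∨ A) — B is true.
  20. (¬D ∨ ¬H) — ¬H is true.
  21. (B ∨ E) — B is true.
  22. (H ∨ G ∨ ¬B) — G is true.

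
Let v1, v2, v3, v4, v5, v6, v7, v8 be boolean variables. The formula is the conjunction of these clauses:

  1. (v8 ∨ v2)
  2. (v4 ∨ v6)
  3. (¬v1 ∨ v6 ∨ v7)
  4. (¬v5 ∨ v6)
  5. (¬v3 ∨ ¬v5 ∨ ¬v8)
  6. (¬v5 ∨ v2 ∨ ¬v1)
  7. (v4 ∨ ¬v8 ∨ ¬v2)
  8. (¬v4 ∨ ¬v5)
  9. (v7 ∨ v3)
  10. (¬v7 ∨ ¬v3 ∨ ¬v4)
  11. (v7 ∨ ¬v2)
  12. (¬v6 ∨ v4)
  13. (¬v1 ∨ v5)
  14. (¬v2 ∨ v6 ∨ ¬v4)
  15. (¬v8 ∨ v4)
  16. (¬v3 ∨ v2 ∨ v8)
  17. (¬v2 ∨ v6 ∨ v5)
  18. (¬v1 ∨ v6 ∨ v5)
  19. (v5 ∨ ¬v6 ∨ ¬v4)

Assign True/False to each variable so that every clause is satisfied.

v1=F, v2=F, v3=T, v4=T, v5=F, v6=F, v7=F, v8=T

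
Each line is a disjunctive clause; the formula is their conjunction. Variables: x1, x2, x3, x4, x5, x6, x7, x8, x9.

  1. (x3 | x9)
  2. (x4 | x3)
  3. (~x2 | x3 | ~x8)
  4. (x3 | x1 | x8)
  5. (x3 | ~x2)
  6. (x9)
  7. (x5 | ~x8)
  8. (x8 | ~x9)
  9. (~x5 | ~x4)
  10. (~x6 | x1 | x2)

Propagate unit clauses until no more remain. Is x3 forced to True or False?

(x9) stands alone — x9 = True.
(x8 | ~x9) with x9 = True leaves only x8, so x8 = True.
(~x8 | x5): since x8 = True, the clause reduces to (x5). x5 = True.
(~x4 | ~x5) with x5 = True leaves only ~x4, so x4 = False.
In (x3 | x4), x4 is now false; x3 must hold, so x3 = True.

True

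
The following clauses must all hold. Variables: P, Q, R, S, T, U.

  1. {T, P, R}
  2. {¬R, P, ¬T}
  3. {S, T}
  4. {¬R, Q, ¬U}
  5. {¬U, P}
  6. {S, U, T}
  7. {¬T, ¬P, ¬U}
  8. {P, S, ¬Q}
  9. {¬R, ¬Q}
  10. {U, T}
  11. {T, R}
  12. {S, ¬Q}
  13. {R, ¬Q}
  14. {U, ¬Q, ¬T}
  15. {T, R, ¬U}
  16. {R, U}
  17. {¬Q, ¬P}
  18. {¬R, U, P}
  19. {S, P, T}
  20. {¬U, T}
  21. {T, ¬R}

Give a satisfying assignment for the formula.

P = 1, Q = 0, R = 1, S = 0, T = 1, U = 0

Branch on P: take P = True.
  then Q is forced to False.
Try R = True.
  then U is forced to False.
  then T is forced to True.
S is now unconstrained; take S = False.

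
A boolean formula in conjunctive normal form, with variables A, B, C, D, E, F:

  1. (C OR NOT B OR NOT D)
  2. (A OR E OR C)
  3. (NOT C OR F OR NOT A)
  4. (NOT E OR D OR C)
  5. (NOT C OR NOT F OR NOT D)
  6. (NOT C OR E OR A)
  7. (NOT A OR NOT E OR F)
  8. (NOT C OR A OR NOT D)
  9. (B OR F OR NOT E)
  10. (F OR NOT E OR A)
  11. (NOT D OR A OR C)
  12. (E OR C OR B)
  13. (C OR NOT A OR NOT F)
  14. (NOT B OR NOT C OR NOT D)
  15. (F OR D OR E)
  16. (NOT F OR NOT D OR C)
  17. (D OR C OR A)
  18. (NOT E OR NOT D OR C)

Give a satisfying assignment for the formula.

Set A = True and propagate.
Try B = False.
Branch on C: take C = True.
  then F is forced to True.
  then D is forced to False.
E is now unconstrained; take E = False.
Check each clause:
  1. (NOT B OR NOT D OR C) — C is true.
  2. (A OR C OR E) — A is true.
  3. (NOT C OR F OR NOT A) — F is true.
  4. (C OR NOT E OR D) — C is true.
  5. (NOT F OR NOT C OR NOT D) — NOT D is true.
  6. (E OR A OR NOT C) — A is true.
  7. (F OR NOT A OR NOT E) — NOT E is true.
  8. (NOT D OR NOT C OR A) — A is true.
  9. (F OR B OR NOT E) — NOT E is true.
  10. (F OR A OR NOT E) — A is true.
  11. (A OR C OR NOT D) — A is true.
  12. (B OR E OR C) — C is true.
  13. (C OR NOT A OR NOT F) — C is true.
  14. (NOT C OR NOT B OR NOT D) — NOT D is true.
  15. (D OR F OR E) — F is true.
  16. (NOT D OR C OR NOT F) — C is true.
  17. (A OR D OR C) — A is true.
  18. (C OR NOT D OR NOT E) — C is true.

A = 1, B = 0, C = 1, D = 0, E = 0, F = 1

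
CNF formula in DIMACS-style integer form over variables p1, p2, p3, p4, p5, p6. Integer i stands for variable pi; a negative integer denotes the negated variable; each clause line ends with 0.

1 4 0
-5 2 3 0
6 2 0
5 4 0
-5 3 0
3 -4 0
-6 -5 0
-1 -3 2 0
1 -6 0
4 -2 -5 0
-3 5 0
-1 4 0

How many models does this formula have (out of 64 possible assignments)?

2

The models are:
  p1=0 p2=1 p3=1 p4=1 p5=1 p6=0
  p1=1 p2=1 p3=1 p4=1 p5=1 p6=0
Count: 2.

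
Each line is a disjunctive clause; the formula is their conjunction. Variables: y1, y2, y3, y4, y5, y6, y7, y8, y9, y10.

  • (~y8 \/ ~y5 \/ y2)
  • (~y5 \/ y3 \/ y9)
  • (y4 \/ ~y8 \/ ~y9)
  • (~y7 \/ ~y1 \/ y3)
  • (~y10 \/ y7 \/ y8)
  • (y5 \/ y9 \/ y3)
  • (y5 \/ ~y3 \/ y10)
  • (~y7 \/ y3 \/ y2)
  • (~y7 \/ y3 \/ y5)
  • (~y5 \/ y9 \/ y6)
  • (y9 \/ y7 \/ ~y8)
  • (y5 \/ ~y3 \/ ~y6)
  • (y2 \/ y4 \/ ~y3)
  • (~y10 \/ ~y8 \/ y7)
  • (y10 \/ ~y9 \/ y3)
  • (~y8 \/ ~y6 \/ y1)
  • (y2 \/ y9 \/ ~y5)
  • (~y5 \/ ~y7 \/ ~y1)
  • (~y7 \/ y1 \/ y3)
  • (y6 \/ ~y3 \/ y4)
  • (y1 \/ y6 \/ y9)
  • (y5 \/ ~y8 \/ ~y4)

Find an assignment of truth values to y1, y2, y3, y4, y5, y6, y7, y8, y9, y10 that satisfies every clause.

Try y1 = False.
The remaining clauses are satisfied by y2 = False, y3 = True, y4 = True, y5 = True, y6 = False, y7 = True, y8 = False, y9 = True, y10 = True.
Every clause has at least one true literal under this assignment.

y1=0  y2=0  y3=1  y4=1  y5=1  y6=0  y7=1  y8=0  y9=1  y10=1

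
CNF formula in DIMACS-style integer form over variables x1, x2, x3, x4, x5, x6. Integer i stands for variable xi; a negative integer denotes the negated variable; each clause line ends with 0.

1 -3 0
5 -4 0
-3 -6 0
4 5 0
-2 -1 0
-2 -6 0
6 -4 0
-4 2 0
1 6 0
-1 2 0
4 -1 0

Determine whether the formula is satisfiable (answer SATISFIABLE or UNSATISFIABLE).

Pure literal: x3 appears only negated; assign x3 = False.
Pure literal: x5 appears only positively; assign x5 = True.
Set x1 = False and propagate.
  then x6 is forced to True.
  then x2 is forced to False.
  then x4 is forced to False.
So x1=F, x2=F, x3=F, x4=F, x5=T, x6=T is a satisfying assignment.

SATISFIABLE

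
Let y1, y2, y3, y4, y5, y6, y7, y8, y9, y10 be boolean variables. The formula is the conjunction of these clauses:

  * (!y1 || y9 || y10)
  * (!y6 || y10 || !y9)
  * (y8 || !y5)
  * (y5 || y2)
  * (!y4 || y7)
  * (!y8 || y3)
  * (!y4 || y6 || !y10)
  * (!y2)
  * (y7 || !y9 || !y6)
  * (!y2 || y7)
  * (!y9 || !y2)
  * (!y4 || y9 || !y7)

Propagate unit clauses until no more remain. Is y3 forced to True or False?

True

(!y2) stands alone — y2 = False.
(y2 || y5): since y2 = False, the clause reduces to (y5). y5 = True.
In (!y5 || y8), !y5 is now false; y8 must hold, so y8 = True.
In (y3 || !y8), !y8 is now false; y3 must hold, so y3 = True.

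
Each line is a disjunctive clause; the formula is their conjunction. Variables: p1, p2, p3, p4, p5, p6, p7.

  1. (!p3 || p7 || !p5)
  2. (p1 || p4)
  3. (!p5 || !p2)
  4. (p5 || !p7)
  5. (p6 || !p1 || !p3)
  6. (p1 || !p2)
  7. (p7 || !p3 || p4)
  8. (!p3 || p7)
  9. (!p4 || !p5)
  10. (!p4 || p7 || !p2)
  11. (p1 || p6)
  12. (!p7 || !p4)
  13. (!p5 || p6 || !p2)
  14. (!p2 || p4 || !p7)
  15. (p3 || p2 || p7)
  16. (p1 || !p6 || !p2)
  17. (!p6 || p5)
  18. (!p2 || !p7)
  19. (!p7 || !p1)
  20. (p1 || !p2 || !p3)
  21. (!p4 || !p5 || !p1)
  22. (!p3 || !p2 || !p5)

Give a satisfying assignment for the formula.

p1=T  p2=T  p3=F  p4=F  p5=F  p6=F  p7=F

Branch on p1: take p1 = True.
  then p7 is forced to False.
  then p3 is forced to False.
  then p2 is forced to True.
  then p5 is forced to False.
  then p4 is forced to False.
  then p6 is forced to False.
Every clause has at least one true literal under this assignment.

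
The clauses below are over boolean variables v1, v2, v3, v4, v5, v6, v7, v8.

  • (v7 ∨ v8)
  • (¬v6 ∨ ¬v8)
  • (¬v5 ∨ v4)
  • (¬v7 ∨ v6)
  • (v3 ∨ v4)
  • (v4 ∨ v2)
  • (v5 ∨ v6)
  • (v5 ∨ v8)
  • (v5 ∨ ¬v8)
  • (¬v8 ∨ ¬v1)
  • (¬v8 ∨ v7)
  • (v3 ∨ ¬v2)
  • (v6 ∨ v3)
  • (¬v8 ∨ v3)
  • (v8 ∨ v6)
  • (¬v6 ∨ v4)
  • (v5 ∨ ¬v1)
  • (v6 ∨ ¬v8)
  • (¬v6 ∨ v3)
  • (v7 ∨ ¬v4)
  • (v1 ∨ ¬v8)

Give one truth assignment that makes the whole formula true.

Pure literal: v3 appears only positively; assign v3 = True.
Branch on v1: take v1 = True.
  then v8 is forced to False.
  then v7 is forced to True.
  then v6 is forced to True.
  then v5 is forced to True.
  then v4 is forced to True.
v2 is now unconstrained; take v2 = True.
Every clause has at least one true literal under this assignment.

v1=T, v2=T, v3=T, v4=T, v5=T, v6=T, v7=T, v8=F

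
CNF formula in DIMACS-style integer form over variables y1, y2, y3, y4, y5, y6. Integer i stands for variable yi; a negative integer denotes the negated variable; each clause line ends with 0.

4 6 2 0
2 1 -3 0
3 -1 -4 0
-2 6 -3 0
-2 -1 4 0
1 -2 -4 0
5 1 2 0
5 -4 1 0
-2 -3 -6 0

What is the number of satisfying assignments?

15

Case analysis on y2 and y1:
  y2=T, y1=T: a clause becomes empty — 0.
  y2=T, y1=F: remaining (y3,y4,y5,y6) ∈ {(F,F,F,F); (F,F,F,T); (F,F,T,F); (F,F,T,T)} — 4.
  y2=F, y1=T: y5 free; 4 ways for (y3,y4,y6) × 2^1 = 8.
  y2=F, y1=F: remaining (y3,y4,y5,y6) ∈ {(F,F,T,T); (F,T,T,F); (F,T,T,T)} — 3.
Total: 0 + 4 + 8 + 3 = 15.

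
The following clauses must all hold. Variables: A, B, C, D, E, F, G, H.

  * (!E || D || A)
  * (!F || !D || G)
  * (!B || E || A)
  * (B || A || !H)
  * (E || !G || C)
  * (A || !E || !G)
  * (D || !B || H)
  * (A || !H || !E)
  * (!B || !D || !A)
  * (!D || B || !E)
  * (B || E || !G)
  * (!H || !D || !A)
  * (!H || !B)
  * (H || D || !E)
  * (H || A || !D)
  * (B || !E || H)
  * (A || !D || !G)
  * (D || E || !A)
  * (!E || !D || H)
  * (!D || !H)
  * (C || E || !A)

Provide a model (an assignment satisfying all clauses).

Try A = True.
Branch on B: take B = False.
Try C = False.
  then E is forced to True.
  then D is forced to False.
  then H is forced to True.
F, G are now unconstrained; take F = True, G = False.
Every clause has at least one true literal under this assignment.
Check each clause:
  1. (!E || D || A) — A is true.
  2. (!D || !F || G) — !D is true.
  3. (E || A || !B) — A is true.
  4. (B || !H || A) — A is true.
  5. (!G || C || E) — !G is true.
  6. (A || !G || !E) — A is true.
  7. (!B || D || H) — H is true.
  8. (A || !H || !E) — A is true.
  9. (!B || !A || !D) — !D is true.
  10. (B || !D || !E) — !D is true.
  11. (E || !G || B) — !G is true.
  12. (!A || !D || !H) — !D is true.
  13. (!H || !B) — !B is true.
  14. (!E || H || D) — H is true.
  15. (A || H || !D) — H is true.
  16. (H || B || !E) — H is true.
  17. (!D || !G || A) — A is true.
  18. (!A || E || D) — E is true.
  19. (!D || !E || H) — H is true.
  20. (!H || !D) — !D is true.
  21. (!A || C || E) — E is true.

A = 1, B = 0, C = 0, D = 0, E = 1, F = 1, G = 0, H = 1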